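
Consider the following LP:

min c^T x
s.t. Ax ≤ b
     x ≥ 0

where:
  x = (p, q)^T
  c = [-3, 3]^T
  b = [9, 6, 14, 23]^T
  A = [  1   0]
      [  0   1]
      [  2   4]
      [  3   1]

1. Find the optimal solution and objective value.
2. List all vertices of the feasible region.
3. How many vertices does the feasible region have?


1. p = 7, q = 0, z = -21
2. (0, 0), (7, 0), (0, 3.5)
3. 3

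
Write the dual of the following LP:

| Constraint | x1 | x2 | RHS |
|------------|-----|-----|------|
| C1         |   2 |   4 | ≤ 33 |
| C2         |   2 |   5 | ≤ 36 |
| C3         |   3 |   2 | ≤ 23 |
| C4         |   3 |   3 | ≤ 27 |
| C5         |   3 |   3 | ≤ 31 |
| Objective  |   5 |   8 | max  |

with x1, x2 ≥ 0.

Primal max cᵀx s.t. Ax ≤ b, x ≥ 0  →  Dual min bᵀy s.t. Aᵀy ≥ c, y ≥ 0.

Minimize: z = 33y1 + 36y2 + 23y3 + 27y4 + 31y5

Subject to:
  2y1 + 2y2 + 3y3 + 3y4 + 3y5 ≥ 5
  4y1 + 5y2 + 2y3 + 3y4 + 3y5 ≥ 8
  y1, y2, y3, y4, y5 ≥ 0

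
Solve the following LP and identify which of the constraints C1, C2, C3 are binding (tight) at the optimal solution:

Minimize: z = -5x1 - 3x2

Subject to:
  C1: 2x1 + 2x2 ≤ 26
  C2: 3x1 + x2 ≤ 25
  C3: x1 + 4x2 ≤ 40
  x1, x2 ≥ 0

At x1 = 6, x2 = 7, compute slack b - a·x for each constraint:
  C1: 26 − 26 = 0  (binding)
  C2: 25 − 25 = 0  (binding)
  C3: 40 − 34 = 6  (slack)

Optimal: x1 = 6, x2 = 7
Binding: C1, C2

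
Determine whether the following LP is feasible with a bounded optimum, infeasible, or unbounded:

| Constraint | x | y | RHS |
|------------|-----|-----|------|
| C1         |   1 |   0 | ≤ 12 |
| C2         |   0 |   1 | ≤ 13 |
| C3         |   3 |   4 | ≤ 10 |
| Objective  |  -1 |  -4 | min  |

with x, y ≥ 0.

Feasible with a bounded optimal solution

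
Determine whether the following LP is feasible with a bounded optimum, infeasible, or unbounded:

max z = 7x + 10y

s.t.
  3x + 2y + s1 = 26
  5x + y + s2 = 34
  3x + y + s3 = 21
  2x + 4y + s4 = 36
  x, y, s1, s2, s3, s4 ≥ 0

Feasible with a bounded optimal solution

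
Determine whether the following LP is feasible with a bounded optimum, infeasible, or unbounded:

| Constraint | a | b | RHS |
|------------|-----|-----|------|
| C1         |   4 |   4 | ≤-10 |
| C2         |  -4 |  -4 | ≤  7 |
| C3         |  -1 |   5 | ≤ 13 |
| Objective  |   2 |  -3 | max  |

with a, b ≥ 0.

Infeasible (no feasible solution exists)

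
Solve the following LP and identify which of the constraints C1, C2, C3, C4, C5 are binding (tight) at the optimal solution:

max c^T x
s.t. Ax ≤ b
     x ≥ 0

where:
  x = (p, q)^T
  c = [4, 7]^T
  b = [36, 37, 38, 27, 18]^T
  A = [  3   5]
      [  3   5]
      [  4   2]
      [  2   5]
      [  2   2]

At p = 6, q = 3, compute slack b - a·x for each constraint:
  C1: 36 − 33 = 3  (slack)
  C2: 37 − 33 = 4  (slack)
  C3: 38 − 30 = 8  (slack)
  C4: 27 − 27 = 0  (binding)
  C5: 18 − 18 = 0  (binding)

Optimal: p = 6, q = 3
Binding: C4, C5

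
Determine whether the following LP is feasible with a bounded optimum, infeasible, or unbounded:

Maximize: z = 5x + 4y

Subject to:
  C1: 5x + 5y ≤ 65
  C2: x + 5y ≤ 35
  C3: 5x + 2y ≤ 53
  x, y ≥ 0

Feasible with a bounded optimal solution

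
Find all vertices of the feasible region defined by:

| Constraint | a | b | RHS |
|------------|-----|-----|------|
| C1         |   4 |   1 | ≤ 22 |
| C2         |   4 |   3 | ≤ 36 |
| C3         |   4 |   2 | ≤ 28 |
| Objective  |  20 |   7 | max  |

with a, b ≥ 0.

(0, 0), (5.5, 0), (4, 6), (3, 8), (0, 12)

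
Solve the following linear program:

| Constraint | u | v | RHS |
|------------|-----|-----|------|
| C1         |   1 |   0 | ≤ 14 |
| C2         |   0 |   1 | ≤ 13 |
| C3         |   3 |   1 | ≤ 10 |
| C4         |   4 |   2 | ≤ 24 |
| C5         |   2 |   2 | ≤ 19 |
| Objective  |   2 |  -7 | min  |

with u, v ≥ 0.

Evaluate the objective at each vertex of the feasible region:
  z(0, 0) = 0
  z(3.333, 0) = 6.667
  z(0.25, 9.25) = -64.25
  z(0, 9.5) = -66.5  ←
The minimum is at u = 0, v = 9.5.

u = 0, v = 9.5, z = -66.5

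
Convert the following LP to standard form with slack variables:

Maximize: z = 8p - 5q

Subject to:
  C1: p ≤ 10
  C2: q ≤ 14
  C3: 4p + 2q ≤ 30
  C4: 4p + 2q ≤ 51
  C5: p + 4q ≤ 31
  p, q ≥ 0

max z = 8p - 5q

s.t.
  p + s1 = 10
  q + s2 = 14
  4p + 2q + s3 = 30
  4p + 2q + s4 = 51
  p + 4q + s5 = 31
  p, q, s1, s2, s3, s4, s5 ≥ 0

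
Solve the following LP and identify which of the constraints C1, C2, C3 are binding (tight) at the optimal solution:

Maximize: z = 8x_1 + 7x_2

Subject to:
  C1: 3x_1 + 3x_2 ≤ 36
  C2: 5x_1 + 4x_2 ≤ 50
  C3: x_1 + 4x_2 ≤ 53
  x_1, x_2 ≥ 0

At x_1 = 2, x_2 = 10, compute slack b - a·x for each constraint:
  C1: 36 − 36 = 0  (binding)
  C2: 50 − 50 = 0  (binding)
  C3: 53 − 42 = 11  (slack)

Optimal: x_1 = 2, x_2 = 10
Binding: C1, C2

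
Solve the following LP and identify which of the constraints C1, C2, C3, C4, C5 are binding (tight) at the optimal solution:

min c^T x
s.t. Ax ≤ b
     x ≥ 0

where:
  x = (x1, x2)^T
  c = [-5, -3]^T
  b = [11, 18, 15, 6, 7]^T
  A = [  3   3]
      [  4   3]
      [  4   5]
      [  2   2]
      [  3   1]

At x1 = 2, x2 = 1, compute slack b - a·x for each constraint:
  C1: 11 − 9 = 2  (slack)
  C2: 18 − 11 = 7  (slack)
  C3: 15 − 13 = 2  (slack)
  C4: 6 − 6 = 0  (binding)
  C5: 7 − 7 = 0  (binding)

Optimal: x1 = 2, x2 = 1
Binding: C4, C5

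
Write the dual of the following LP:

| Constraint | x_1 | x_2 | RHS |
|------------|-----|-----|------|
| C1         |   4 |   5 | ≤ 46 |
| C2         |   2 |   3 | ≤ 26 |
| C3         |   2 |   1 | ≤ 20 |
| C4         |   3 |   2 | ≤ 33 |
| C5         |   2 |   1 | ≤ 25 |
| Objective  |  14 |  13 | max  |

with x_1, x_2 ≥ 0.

Primal max cᵀx s.t. Ax ≤ b, x ≥ 0  →  Dual min bᵀy s.t. Aᵀy ≥ c, y ≥ 0.

Minimize: z = 46y1 + 26y2 + 20y3 + 33y4 + 25y5

Subject to:
  4y1 + 2y2 + 2y3 + 3y4 + 2y5 ≥ 14
  5y1 + 3y2 + y3 + 2y4 + y5 ≥ 13
  y1, y2, y3, y4, y5 ≥ 0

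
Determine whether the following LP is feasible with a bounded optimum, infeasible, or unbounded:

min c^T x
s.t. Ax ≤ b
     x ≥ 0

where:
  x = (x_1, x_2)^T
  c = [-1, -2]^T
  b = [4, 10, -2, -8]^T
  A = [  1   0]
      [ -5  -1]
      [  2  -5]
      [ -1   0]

Infeasible (no feasible solution exists)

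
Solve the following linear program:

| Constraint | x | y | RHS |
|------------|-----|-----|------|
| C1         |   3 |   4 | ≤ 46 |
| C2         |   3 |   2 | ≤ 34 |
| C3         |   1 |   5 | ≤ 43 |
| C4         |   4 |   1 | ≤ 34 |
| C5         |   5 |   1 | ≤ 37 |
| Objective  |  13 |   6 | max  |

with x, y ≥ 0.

Evaluate the objective at each vertex of the feasible region:
  z(0, 0) = 0
  z(7.4, 0) = 96.2
  z(6, 7) = 120  ←
  z(5.273, 7.545) = 113.8
  z(0, 8.6) = 51.6
The maximum is at x = 6, y = 7.

x = 6, y = 7, z = 120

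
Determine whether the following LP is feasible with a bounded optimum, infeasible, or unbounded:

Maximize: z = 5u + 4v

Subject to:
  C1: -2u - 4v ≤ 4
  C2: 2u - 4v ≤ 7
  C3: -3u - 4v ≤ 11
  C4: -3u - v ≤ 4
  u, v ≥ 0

Unbounded (objective can increase without bound)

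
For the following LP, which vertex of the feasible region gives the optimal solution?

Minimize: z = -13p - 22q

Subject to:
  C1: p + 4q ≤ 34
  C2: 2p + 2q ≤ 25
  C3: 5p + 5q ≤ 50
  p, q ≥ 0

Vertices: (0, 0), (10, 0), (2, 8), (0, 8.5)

Evaluate the objective at each vertex of the feasible region:
  z(0, 0) = 0
  z(10, 0) = -130
  z(2, 8) = -202  ←
  z(0, 8.5) = -187
The minimum is at p = 2, q = 8.

(2, 8)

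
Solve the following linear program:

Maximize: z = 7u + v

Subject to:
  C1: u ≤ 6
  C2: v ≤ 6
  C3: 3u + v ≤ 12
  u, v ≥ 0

Evaluate the objective at each vertex of the feasible region:
  z(0, 0) = 0
  z(4, 0) = 28  ←
  z(2, 6) = 20
  z(0, 6) = 6
The maximum is at u = 4, v = 0.

u = 4, v = 0, z = 28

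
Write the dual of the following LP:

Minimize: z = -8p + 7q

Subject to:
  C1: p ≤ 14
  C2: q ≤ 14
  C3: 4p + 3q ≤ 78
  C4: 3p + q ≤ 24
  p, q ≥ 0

Primal min cᵀx s.t. Ax ≤ b, x ≥ 0  →  Dual max −bᵀy s.t. Aᵀy ≥ −c, y ≥ 0.

Maximize: z = -14y1 - 14y2 - 78y3 - 24y4

Subject to:
  y1 + 4y3 + 3y4 ≥ 8
  y2 + 3y3 + y4 ≥ -7
  y1, y2, y3, y4 ≥ 0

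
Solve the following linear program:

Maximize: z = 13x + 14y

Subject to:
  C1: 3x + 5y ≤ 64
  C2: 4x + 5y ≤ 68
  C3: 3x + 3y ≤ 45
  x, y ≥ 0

Evaluate the objective at each vertex of the feasible region:
  z(0, 0) = 0
  z(15, 0) = 195
  z(7, 8) = 203  ←
  z(4, 10.4) = 197.6
  z(0, 12.8) = 179.2
The maximum is at x = 7, y = 8.

x = 7, y = 8, z = 203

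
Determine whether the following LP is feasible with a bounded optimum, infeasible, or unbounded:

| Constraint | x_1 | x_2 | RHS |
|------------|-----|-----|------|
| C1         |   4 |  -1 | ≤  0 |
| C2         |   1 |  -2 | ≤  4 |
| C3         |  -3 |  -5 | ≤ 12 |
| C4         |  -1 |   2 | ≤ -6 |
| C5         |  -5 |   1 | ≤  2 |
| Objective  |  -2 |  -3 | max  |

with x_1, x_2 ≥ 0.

Infeasible (no feasible solution exists)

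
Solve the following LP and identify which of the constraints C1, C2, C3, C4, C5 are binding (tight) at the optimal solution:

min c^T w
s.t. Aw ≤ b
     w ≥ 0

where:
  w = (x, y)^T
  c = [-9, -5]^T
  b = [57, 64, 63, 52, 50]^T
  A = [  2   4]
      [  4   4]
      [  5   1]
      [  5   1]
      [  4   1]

At x = 9, y = 7, compute slack b - a·x for each constraint:
  C1: 57 − 46 = 11  (slack)
  C2: 64 − 64 = 0  (binding)
  C3: 63 − 52 = 11  (slack)
  C4: 52 − 52 = 0  (binding)
  C5: 50 − 43 = 7  (slack)

Optimal: x = 9, y = 7
Binding: C2, C4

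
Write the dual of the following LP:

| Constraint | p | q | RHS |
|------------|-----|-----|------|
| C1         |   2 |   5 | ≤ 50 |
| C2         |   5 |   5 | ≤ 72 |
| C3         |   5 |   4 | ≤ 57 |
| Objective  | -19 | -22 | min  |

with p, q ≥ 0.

Primal min cᵀx s.t. Ax ≤ b, x ≥ 0  →  Dual max −bᵀy s.t. Aᵀy ≥ −c, y ≥ 0.

Maximize: z = -50y1 - 72y2 - 57y3

Subject to:
  2y1 + 5y2 + 5y3 ≥ 19
  5y1 + 5y2 + 4y3 ≥ 22
  y1, y2, y3 ≥ 0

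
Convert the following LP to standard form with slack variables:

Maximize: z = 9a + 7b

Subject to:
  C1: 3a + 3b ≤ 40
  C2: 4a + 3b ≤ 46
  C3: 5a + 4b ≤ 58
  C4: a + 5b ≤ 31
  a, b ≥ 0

max z = 9a + 7b

s.t.
  3a + 3b + s1 = 40
  4a + 3b + s2 = 46
  5a + 4b + s3 = 58
  a + 5b + s4 = 31
  a, b, s1, s2, s3, s4 ≥ 0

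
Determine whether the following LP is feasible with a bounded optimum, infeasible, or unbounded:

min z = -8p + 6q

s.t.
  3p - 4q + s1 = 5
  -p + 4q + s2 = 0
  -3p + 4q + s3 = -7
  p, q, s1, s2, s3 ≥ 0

Infeasible (no feasible solution exists)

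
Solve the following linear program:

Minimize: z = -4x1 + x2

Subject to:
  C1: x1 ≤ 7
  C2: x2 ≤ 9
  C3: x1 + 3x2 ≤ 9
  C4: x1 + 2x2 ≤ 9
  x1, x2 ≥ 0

Evaluate the objective at each vertex of the feasible region:
  z(0, 0) = 0
  z(7, 0) = -28  ←
  z(7, 0.6667) = -27.33
  z(0, 3) = 3
The minimum is at x1 = 7, x2 = 0.

x1 = 7, x2 = 0, z = -28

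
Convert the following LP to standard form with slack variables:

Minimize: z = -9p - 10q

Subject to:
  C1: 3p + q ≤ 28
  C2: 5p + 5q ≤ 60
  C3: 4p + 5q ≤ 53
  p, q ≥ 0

min z = -9p - 10q

s.t.
  3p + q + s1 = 28
  5p + 5q + s2 = 60
  4p + 5q + s3 = 53
  p, q, s1, s2, s3 ≥ 0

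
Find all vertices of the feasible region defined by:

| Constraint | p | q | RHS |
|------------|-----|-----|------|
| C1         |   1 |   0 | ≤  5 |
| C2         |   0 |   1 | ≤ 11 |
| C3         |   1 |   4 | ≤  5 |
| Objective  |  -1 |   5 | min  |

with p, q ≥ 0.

(0, 0), (5, 0), (0, 1.25)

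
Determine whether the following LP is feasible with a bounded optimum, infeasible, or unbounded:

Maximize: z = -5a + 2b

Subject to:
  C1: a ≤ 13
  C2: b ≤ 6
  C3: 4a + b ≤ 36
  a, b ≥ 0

Feasible with a bounded optimal solution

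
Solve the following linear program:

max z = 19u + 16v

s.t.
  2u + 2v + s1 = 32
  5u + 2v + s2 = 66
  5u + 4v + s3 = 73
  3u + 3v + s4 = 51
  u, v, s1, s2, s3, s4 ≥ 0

Evaluate the objective at each vertex of the feasible region:
  z(0, 0) = 0
  z(13.2, 0) = 250.8
  z(11.8, 3.5) = 280.2
  z(9, 7) = 283  ←
  z(0, 16) = 256
The maximum is at u = 9, v = 7.

u = 9, v = 7, z = 283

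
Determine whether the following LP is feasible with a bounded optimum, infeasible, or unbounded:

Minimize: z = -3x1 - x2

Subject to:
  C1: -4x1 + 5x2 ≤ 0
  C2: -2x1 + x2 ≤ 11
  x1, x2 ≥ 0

Unbounded (objective can decrease without bound)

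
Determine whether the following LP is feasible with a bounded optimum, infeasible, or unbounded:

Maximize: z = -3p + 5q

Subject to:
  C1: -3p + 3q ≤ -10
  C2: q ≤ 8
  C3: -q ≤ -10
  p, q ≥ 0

Infeasible (no feasible solution exists)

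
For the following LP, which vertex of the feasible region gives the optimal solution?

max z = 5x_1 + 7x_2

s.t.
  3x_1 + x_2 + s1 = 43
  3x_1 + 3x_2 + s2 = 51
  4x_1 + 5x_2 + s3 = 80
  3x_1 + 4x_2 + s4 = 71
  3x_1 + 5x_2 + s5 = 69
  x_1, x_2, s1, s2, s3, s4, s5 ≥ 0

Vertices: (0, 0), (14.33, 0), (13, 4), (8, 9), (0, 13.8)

Evaluate the objective at each vertex of the feasible region:
  z(0, 0) = 0
  z(14.33, 0) = 71.67
  z(13, 4) = 93
  z(8, 9) = 103  ←
  z(0, 13.8) = 96.6
The maximum is at x_1 = 8, x_2 = 9.

(8, 9)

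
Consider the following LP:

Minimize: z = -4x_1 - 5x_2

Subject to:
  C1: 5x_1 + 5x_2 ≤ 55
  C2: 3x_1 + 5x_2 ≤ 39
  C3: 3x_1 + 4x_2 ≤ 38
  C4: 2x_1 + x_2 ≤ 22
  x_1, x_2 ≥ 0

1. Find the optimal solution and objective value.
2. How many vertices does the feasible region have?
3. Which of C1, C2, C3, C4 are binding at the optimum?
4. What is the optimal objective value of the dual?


1. x_1 = 8, x_2 = 3, z = -47
2. 4
3. C1, C2
4. -47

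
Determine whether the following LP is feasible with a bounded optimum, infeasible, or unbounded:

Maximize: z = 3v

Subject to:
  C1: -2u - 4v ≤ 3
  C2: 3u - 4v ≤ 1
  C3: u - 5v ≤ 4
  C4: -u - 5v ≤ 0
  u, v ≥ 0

Unbounded (objective can increase without bound)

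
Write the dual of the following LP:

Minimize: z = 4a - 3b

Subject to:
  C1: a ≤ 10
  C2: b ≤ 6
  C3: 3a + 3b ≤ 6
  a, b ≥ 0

Primal min cᵀx s.t. Ax ≤ b, x ≥ 0  →  Dual max −bᵀy s.t. Aᵀy ≥ −c, y ≥ 0.

Maximize: z = -10y1 - 6y2 - 6y3

Subject to:
  y1 + 3y3 ≥ -4
  y2 + 3y3 ≥ 3
  y1, y2, y3 ≥ 0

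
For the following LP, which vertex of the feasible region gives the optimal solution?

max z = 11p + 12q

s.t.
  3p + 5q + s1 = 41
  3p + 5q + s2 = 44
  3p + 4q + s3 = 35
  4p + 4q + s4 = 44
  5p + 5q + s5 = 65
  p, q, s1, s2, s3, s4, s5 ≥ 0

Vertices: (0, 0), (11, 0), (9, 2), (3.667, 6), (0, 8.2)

Evaluate the objective at each vertex of the feasible region:
  z(0, 0) = 0
  z(11, 0) = 121
  z(9, 2) = 123  ←
  z(3.667, 6) = 112.3
  z(0, 8.2) = 98.4
The maximum is at p = 9, q = 2.

(9, 2)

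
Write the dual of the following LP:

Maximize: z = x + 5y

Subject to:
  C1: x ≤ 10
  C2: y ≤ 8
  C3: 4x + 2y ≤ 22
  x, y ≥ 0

Primal max cᵀx s.t. Ax ≤ b, x ≥ 0  →  Dual min bᵀy s.t. Aᵀy ≥ c, y ≥ 0.

Minimize: z = 10y1 + 8y2 + 22y3

Subject to:
  y1 + 4y3 ≥ 1
  y2 + 2y3 ≥ 5
  y1, y2, y3 ≥ 0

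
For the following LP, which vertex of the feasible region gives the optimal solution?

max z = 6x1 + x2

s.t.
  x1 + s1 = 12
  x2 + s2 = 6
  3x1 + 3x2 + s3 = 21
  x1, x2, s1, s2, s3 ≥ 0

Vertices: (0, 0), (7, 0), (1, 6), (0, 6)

Evaluate the objective at each vertex of the feasible region:
  z(0, 0) = 0
  z(7, 0) = 42  ←
  z(1, 6) = 12
  z(0, 6) = 6
The maximum is at x1 = 7, x2 = 0.

(7, 0)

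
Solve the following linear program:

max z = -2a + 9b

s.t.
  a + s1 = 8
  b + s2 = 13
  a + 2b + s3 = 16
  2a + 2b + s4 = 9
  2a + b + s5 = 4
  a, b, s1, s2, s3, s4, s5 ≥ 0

Evaluate the objective at each vertex of the feasible region:
  z(0, 0) = 0
  z(2, 0) = -4
  z(0, 4) = 36  ←
The maximum is at a = 0, b = 4.

a = 0, b = 4, z = 36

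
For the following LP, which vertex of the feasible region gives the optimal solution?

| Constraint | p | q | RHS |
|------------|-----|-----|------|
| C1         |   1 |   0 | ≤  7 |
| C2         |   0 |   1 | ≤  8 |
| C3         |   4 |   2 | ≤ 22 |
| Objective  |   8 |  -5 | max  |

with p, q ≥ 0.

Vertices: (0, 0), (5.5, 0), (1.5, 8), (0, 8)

Evaluate the objective at each vertex of the feasible region:
  z(0, 0) = 0
  z(5.5, 0) = 44  ←
  z(1.5, 8) = -28
  z(0, 8) = -40
The maximum is at p = 5.5, q = 0.

(5.5, 0)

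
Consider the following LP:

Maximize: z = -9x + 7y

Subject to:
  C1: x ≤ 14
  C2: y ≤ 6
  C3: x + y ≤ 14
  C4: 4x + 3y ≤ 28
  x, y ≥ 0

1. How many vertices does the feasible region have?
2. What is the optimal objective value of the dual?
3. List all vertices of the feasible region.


1. 4
2. 42
3. (0, 0), (7, 0), (2.5, 6), (0, 6)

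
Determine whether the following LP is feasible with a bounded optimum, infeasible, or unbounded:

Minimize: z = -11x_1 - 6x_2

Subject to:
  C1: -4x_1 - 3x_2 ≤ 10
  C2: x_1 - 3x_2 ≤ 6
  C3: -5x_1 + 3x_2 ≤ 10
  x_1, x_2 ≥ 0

Unbounded (objective can decrease without bound)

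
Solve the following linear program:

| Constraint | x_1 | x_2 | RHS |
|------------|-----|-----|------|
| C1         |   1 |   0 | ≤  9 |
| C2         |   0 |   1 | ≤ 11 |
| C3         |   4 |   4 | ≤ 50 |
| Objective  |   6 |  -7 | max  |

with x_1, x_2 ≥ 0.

Evaluate the objective at each vertex of the feasible region:
  z(0, 0) = 0
  z(9, 0) = 54  ←
  z(9, 3.5) = 29.5
  z(1.5, 11) = -68
  z(0, 11) = -77
The maximum is at x_1 = 9, x_2 = 0.

x_1 = 9, x_2 = 0, z = 54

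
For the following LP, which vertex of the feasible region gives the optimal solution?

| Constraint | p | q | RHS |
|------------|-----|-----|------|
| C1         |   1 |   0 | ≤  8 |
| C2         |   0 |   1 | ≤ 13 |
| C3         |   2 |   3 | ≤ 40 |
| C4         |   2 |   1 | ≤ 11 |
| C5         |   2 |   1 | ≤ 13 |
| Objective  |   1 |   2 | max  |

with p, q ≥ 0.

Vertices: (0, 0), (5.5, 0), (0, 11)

Evaluate the objective at each vertex of the feasible region:
  z(0, 0) = 0
  z(5.5, 0) = 5.5
  z(0, 11) = 22  ←
The maximum is at p = 0, q = 11.

(0, 11)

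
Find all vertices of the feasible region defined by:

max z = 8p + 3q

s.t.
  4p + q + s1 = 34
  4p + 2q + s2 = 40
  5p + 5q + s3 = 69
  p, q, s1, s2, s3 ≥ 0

(0, 0), (8.5, 0), (7, 6), (6.2, 7.6), (0, 13.8)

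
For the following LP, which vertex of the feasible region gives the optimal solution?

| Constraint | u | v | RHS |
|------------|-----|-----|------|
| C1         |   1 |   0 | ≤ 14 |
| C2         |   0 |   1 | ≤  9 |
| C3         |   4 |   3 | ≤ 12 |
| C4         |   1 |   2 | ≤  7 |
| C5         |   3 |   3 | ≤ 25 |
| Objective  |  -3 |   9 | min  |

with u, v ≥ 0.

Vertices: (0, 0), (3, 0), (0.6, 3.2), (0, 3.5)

Evaluate the objective at each vertex of the feasible region:
  z(0, 0) = 0
  z(3, 0) = -9  ←
  z(0.6, 3.2) = 27
  z(0, 3.5) = 31.5
The minimum is at u = 3, v = 0.

(3, 0)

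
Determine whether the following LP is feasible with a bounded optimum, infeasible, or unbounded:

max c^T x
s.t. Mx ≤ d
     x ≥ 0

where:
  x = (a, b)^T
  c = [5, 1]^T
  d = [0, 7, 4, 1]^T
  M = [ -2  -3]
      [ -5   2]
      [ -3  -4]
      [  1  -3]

Unbounded (objective can increase without bound)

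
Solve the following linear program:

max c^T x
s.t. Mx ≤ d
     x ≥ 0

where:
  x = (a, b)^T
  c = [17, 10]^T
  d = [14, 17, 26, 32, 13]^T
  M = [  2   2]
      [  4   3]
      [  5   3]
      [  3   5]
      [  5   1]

Evaluate the objective at each vertex of the feasible region:
  z(0, 0) = 0
  z(2.6, 0) = 44.2
  z(2, 3) = 64  ←
  z(0, 5.667) = 56.67
The maximum is at a = 2, b = 3.

a = 2, b = 3, z = 64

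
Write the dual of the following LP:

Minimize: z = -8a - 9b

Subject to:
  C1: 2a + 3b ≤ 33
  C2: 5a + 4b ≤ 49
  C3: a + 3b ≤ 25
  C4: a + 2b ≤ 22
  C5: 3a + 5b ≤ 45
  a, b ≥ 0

Primal min cᵀx s.t. Ax ≤ b, x ≥ 0  →  Dual max −bᵀy s.t. Aᵀy ≥ −c, y ≥ 0.

Maximize: z = -33y1 - 49y2 - 25y3 - 22y4 - 45y5

Subject to:
  2y1 + 5y2 + y3 + y4 + 3y5 ≥ 8
  3y1 + 4y2 + 3y3 + 2y4 + 5y5 ≥ 9
  y1, y2, y3, y4, y5 ≥ 0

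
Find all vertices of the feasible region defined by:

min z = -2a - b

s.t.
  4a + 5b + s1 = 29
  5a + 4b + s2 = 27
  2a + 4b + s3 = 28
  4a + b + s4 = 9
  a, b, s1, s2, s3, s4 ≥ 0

(0, 0), (2.25, 0), (1, 5), (0, 5.8)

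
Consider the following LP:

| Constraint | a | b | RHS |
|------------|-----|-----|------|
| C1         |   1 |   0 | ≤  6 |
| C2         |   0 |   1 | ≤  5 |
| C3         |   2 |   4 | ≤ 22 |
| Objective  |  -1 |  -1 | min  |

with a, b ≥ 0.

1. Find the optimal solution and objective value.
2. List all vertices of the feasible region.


1. a = 6, b = 2.5, z = -8.5
2. (0, 0), (6, 0), (6, 2.5), (1, 5), (0, 5)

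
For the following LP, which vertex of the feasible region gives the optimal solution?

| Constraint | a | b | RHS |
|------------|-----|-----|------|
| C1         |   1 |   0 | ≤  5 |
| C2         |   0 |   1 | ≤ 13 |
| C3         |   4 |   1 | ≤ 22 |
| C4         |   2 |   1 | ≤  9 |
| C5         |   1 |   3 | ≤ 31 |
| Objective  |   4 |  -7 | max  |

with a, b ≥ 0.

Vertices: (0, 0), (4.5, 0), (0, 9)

Evaluate the objective at each vertex of the feasible region:
  z(0, 0) = 0
  z(4.5, 0) = 18  ←
  z(0, 9) = -63
The maximum is at a = 4.5, b = 0.

(4.5, 0)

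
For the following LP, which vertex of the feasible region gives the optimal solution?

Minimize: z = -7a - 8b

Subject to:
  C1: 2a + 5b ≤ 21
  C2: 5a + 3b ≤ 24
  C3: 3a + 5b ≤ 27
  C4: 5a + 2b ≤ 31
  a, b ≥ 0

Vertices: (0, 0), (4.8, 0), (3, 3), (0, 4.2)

Evaluate the objective at each vertex of the feasible region:
  z(0, 0) = 0
  z(4.8, 0) = -33.6
  z(3, 3) = -45  ←
  z(0, 4.2) = -33.6
The minimum is at a = 3, b = 3.

(3, 3)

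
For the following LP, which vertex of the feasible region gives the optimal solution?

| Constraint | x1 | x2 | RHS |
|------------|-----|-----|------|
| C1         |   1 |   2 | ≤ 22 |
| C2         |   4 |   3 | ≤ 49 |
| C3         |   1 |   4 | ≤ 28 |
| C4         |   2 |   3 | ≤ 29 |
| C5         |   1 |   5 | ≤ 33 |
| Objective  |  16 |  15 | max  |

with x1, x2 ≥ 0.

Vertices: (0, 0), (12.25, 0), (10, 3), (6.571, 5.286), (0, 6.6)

Evaluate the objective at each vertex of the feasible region:
  z(0, 0) = 0
  z(12.25, 0) = 196
  z(10, 3) = 205  ←
  z(6.571, 5.286) = 184.4
  z(0, 6.6) = 99
The maximum is at x1 = 10, x2 = 3.

(10, 3)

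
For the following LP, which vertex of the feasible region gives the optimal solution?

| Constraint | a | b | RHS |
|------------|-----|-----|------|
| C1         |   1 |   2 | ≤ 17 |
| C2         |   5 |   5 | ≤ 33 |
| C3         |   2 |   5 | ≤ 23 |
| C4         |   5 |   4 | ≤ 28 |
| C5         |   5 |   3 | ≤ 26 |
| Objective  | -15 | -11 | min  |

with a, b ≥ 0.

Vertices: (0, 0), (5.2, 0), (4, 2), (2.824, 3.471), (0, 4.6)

Evaluate the objective at each vertex of the feasible region:
  z(0, 0) = 0
  z(5.2, 0) = -78
  z(4, 2) = -82  ←
  z(2.824, 3.471) = -80.53
  z(0, 4.6) = -50.6
The minimum is at a = 4, b = 2.

(4, 2)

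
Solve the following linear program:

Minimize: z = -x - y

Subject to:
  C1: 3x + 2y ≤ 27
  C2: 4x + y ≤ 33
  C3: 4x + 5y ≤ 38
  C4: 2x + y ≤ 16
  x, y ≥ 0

Evaluate the objective at each vertex of the feasible region:
  z(0, 0) = 0
  z(8, 0) = -8
  z(7, 2) = -9  ←
  z(0, 7.6) = -7.6
The minimum is at x = 7, y = 2.

x = 7, y = 2, z = -9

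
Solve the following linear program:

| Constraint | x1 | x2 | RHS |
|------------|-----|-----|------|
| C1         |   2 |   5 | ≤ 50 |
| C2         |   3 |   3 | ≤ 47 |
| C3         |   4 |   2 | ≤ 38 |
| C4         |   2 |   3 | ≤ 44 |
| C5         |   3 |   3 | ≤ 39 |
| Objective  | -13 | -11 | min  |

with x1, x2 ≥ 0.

Evaluate the objective at each vertex of the feasible region:
  z(0, 0) = 0
  z(9.5, 0) = -123.5
  z(6, 7) = -155  ←
  z(5, 8) = -153
  z(0, 10) = -110
The minimum is at x1 = 6, x2 = 7.

x1 = 6, x2 = 7, z = -155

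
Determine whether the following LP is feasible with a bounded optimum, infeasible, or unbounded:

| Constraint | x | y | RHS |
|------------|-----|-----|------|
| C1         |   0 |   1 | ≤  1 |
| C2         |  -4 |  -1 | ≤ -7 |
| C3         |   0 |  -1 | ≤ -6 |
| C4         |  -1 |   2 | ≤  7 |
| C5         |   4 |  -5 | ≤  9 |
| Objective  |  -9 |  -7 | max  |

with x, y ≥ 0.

Infeasible (no feasible solution exists)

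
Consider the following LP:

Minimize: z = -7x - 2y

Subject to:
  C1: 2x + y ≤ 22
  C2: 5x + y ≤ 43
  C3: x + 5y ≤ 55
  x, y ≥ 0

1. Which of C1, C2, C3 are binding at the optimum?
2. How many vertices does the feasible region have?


1. C1, C2
2. 5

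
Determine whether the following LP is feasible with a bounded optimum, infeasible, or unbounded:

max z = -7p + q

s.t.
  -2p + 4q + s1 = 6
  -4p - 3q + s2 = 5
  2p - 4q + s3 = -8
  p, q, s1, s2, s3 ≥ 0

Infeasible (no feasible solution exists)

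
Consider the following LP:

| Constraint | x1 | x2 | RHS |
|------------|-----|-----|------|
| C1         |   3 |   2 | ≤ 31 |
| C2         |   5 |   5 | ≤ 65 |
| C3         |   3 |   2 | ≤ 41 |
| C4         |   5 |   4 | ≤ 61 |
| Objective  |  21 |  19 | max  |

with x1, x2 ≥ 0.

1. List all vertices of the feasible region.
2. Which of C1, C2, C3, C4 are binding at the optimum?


1. (0, 0), (10.33, 0), (5, 8), (0, 13)
2. C1, C2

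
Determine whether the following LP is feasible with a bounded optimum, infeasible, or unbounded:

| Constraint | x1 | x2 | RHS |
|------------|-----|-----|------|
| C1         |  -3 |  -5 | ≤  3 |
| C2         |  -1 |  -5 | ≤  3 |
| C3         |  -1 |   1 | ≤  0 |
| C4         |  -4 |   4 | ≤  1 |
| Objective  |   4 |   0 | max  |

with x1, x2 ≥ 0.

Unbounded (objective can increase without bound)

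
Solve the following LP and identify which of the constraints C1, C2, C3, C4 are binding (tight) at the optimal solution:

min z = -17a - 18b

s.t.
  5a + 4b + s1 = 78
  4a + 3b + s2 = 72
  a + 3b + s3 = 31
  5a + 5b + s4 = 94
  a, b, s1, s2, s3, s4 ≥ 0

At a = 10, b = 7, compute slack b - a·x for each constraint:
  C1: 78 − 78 = 0  (binding)
  C2: 72 − 61 = 11  (slack)
  C3: 31 − 31 = 0  (binding)
  C4: 94 − 85 = 9  (slack)

Optimal: a = 10, b = 7
Binding: C1, C3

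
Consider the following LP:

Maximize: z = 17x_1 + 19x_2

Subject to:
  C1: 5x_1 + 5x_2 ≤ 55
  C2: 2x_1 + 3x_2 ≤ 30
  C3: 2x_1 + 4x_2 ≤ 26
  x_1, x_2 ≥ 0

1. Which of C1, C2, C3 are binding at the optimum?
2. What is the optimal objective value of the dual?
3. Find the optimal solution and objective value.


1. C1, C3
2. 191
3. x_1 = 9, x_2 = 2, z = 191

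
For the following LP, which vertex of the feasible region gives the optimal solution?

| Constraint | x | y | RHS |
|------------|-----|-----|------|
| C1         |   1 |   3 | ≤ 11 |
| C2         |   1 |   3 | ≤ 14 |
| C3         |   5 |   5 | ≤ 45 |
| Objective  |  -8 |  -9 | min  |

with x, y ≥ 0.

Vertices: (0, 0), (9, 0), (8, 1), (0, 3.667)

Evaluate the objective at each vertex of the feasible region:
  z(0, 0) = 0
  z(9, 0) = -72
  z(8, 1) = -73  ←
  z(0, 3.667) = -33
The minimum is at x = 8, y = 1.

(8, 1)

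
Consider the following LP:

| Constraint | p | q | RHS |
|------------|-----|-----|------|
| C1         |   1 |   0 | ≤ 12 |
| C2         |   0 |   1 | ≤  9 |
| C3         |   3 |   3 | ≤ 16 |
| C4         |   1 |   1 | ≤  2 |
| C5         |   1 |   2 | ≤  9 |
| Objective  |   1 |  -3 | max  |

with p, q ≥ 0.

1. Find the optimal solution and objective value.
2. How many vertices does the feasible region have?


1. p = 2, q = 0, z = 2
2. 3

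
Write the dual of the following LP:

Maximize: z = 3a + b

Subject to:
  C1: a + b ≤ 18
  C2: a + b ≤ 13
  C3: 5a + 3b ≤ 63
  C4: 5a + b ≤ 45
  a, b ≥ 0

Primal max cᵀx s.t. Ax ≤ b, x ≥ 0  →  Dual min bᵀy s.t. Aᵀy ≥ c, y ≥ 0.

Minimize: z = 18y1 + 13y2 + 63y3 + 45y4

Subject to:
  y1 + y2 + 5y3 + 5y4 ≥ 3
  y1 + y2 + 3y3 + y4 ≥ 1
  y1, y2, y3, y4 ≥ 0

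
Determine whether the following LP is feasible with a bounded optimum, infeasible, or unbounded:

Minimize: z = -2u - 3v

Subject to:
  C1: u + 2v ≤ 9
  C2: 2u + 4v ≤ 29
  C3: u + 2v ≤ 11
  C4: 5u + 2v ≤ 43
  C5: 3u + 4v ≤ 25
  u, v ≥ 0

Feasible with a bounded optimal solution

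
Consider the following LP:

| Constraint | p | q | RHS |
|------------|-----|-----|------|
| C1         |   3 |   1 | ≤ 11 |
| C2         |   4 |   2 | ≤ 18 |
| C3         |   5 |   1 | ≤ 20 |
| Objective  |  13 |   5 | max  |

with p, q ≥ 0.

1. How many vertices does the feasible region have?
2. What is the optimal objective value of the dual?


1. 4
2. 51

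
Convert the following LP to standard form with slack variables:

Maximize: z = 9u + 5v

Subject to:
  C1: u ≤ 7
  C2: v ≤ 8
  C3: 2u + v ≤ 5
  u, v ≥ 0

max z = 9u + 5v

s.t.
  u + s1 = 7
  v + s2 = 8
  2u + v + s3 = 5
  u, v, s1, s2, s3 ≥ 0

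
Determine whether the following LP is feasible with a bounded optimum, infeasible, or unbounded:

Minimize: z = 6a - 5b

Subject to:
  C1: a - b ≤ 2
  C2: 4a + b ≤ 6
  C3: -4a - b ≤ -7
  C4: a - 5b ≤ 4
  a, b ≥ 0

Infeasible (no feasible solution exists)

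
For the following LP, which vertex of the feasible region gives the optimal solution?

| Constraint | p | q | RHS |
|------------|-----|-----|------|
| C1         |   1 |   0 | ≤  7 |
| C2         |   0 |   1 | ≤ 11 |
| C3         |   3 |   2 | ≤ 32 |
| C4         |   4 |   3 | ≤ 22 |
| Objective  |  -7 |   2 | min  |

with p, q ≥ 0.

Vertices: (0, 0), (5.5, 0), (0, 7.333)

Evaluate the objective at each vertex of the feasible region:
  z(0, 0) = 0
  z(5.5, 0) = -38.5  ←
  z(0, 7.333) = 14.67
The minimum is at p = 5.5, q = 0.

(5.5, 0)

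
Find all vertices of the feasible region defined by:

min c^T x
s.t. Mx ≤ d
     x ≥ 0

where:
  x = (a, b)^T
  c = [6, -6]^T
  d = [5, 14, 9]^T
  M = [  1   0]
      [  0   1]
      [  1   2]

(0, 0), (5, 0), (5, 2), (0, 4.5)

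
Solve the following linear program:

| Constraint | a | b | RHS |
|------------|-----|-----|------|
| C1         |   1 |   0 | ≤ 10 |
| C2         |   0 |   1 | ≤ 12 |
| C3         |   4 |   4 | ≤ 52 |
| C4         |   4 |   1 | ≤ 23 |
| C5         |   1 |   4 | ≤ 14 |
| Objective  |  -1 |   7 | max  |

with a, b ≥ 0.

Evaluate the objective at each vertex of the feasible region:
  z(0, 0) = 0
  z(5.75, 0) = -5.75
  z(5.2, 2.2) = 10.2
  z(0, 3.5) = 24.5  ←
The maximum is at a = 0, b = 3.5.

a = 0, b = 3.5, z = 24.5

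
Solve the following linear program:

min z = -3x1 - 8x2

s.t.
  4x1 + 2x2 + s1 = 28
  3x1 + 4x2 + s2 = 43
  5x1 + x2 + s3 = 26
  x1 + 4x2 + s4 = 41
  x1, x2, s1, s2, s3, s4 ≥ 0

Evaluate the objective at each vertex of the feasible region:
  z(0, 0) = 0
  z(5.2, 0) = -15.6
  z(4, 6) = -60
  z(2.6, 8.8) = -78.2
  z(1, 10) = -83  ←
  z(0, 10.25) = -82
The minimum is at x1 = 1, x2 = 10.

x1 = 1, x2 = 10, z = -83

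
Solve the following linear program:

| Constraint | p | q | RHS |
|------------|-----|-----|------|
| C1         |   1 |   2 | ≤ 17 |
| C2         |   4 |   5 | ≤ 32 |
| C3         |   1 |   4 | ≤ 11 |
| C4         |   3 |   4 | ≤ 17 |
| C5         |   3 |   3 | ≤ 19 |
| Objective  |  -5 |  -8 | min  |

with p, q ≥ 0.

Evaluate the objective at each vertex of the feasible region:
  z(0, 0) = 0
  z(5.667, 0) = -28.33
  z(3, 2) = -31  ←
  z(0, 2.75) = -22
The minimum is at p = 3, q = 2.

p = 3, q = 2, z = -31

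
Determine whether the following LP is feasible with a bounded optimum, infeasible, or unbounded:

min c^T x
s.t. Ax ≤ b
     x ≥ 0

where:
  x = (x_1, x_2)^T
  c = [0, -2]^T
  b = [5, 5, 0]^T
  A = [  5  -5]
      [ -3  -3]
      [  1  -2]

Unbounded (objective can decrease without bound)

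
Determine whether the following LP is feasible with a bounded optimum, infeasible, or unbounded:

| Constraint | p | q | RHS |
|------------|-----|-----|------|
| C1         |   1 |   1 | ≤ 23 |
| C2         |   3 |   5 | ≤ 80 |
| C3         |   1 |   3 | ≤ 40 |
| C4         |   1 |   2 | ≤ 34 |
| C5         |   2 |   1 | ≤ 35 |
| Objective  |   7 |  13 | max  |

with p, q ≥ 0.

Feasible with a bounded optimal solution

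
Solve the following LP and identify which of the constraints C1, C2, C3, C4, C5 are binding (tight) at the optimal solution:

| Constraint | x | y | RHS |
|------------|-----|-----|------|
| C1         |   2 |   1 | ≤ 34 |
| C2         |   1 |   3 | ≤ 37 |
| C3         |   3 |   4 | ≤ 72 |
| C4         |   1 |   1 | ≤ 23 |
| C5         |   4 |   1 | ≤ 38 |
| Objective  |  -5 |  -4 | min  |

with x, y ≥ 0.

At x = 7, y = 10, compute slack b - a·x for each constraint:
  C1: 34 − 24 = 10  (slack)
  C2: 37 − 37 = 0  (binding)
  C3: 72 − 61 = 11  (slack)
  C4: 23 − 17 = 6  (slack)
  C5: 38 − 38 = 0  (binding)

Optimal: x = 7, y = 10
Binding: C2, C5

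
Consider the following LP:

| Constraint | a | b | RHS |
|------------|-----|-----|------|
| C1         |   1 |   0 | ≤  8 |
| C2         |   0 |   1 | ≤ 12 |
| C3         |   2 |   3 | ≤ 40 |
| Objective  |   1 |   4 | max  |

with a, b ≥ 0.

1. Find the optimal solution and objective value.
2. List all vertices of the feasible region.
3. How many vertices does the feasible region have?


1. a = 2, b = 12, z = 50
2. (0, 0), (8, 0), (8, 8), (2, 12), (0, 12)
3. 5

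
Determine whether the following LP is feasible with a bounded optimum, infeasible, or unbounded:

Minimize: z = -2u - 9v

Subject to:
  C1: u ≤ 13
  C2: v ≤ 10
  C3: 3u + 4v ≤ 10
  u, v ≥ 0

Feasible with a bounded optimal solution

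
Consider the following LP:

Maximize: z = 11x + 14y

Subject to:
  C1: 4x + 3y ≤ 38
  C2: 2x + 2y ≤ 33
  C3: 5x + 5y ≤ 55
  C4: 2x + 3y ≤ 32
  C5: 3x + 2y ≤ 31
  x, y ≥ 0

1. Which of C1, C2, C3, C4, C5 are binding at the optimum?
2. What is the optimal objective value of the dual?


1. C3, C4
2. 151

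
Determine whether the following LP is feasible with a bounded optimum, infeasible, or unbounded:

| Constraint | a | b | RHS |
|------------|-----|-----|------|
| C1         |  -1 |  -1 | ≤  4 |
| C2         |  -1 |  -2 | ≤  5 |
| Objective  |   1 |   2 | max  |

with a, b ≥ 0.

Unbounded (objective can increase without bound)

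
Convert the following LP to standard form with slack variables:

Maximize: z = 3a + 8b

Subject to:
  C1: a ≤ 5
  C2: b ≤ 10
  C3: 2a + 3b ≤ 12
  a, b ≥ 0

max z = 3a + 8b

s.t.
  a + s1 = 5
  b + s2 = 10
  2a + 3b + s3 = 12
  a, b, s1, s2, s3 ≥ 0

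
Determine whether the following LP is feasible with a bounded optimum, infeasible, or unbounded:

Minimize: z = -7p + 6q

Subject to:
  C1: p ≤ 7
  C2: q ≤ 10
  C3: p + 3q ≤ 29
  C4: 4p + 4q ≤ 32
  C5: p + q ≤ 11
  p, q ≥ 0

Feasible with a bounded optimal solution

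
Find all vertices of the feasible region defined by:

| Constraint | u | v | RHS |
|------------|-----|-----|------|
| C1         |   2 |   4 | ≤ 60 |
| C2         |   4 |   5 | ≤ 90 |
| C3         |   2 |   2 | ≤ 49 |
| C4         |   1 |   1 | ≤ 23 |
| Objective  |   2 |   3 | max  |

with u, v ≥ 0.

(0, 0), (22.5, 0), (10, 10), (0, 15)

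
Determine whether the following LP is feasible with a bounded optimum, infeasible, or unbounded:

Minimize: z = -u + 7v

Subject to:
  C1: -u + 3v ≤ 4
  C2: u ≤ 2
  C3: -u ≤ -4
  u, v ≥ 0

Infeasible (no feasible solution exists)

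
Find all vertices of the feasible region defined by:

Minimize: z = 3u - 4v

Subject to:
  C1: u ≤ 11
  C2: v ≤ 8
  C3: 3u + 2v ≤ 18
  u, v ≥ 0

(0, 0), (6, 0), (0.6667, 8), (0, 8)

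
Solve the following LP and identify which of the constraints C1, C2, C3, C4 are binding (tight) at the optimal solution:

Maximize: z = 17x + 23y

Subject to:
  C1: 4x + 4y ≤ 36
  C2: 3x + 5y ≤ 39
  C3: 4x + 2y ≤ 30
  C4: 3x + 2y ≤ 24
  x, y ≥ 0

At x = 3, y = 6, compute slack b - a·x for each constraint:
  C1: 36 − 36 = 0  (binding)
  C2: 39 − 39 = 0  (binding)
  C3: 30 − 24 = 6  (slack)
  C4: 24 − 21 = 3  (slack)

Optimal: x = 3, y = 6
Binding: C1, C2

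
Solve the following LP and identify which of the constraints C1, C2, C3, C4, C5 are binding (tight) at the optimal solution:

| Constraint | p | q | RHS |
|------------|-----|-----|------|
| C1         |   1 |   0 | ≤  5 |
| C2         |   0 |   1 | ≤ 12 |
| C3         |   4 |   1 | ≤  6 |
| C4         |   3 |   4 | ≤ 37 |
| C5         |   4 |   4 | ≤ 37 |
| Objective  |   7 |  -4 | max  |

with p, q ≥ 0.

At p = 1.5, q = 0, compute slack b - a·x for each constraint:
  C1: 5 − 1.5 = 3.5  (slack)
  C2: 12 − 0 = 12  (slack)
  C3: 6 − 6 = 0  (binding)
  C4: 37 − 4.5 = 32.5  (slack)
  C5: 37 − 6 = 31  (slack)

Optimal: p = 1.5, q = 0
Binding: C3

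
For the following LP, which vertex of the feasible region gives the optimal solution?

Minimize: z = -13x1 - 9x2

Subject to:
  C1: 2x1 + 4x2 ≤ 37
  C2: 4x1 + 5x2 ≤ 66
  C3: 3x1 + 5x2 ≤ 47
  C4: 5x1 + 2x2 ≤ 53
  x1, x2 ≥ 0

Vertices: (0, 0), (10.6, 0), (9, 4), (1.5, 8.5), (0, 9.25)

Evaluate the objective at each vertex of the feasible region:
  z(0, 0) = 0
  z(10.6, 0) = -137.8
  z(9, 4) = -153  ←
  z(1.5, 8.5) = -96
  z(0, 9.25) = -83.25
The minimum is at x1 = 9, x2 = 4.

(9, 4)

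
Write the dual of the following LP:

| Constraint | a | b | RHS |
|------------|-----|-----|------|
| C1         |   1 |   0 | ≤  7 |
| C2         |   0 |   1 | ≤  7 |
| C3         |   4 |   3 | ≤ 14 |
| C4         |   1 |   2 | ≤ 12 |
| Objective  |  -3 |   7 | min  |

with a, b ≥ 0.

Primal min cᵀx s.t. Ax ≤ b, x ≥ 0  →  Dual max −bᵀy s.t. Aᵀy ≥ −c, y ≥ 0.

Maximize: z = -7y1 - 7y2 - 14y3 - 12y4

Subject to:
  y1 + 4y3 + y4 ≥ 3
  y2 + 3y3 + 2y4 ≥ -7
  y1, y2, y3, y4 ≥ 0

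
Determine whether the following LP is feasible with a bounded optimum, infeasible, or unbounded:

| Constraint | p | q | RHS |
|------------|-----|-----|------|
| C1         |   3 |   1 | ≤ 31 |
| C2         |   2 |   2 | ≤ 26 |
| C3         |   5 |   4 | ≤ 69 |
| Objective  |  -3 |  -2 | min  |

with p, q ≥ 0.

Feasible with a bounded optimal solution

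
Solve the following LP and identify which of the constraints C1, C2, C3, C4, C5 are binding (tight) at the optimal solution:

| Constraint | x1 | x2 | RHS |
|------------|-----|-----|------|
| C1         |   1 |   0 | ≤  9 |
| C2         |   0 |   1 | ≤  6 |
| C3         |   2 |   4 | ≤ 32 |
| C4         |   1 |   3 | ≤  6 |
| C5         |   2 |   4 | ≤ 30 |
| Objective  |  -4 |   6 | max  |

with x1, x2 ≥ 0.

At x1 = 0, x2 = 2, compute slack b - a·x for each constraint:
  C1: 9 − 0 = 9  (slack)
  C2: 6 − 2 = 4  (slack)
  C3: 32 − 8 = 24  (slack)
  C4: 6 − 6 = 0  (binding)
  C5: 30 − 8 = 22  (slack)

Optimal: x1 = 0, x2 = 2
Binding: C4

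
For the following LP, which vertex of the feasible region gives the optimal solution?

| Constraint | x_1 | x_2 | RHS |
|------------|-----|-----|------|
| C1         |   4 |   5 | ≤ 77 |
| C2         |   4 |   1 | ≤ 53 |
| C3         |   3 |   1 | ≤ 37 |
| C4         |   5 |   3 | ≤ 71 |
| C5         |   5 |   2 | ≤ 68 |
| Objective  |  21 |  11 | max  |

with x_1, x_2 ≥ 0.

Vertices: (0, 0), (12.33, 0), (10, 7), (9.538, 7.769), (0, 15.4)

Evaluate the objective at each vertex of the feasible region:
  z(0, 0) = 0
  z(12.33, 0) = 259
  z(10, 7) = 287  ←
  z(9.538, 7.769) = 285.8
  z(0, 15.4) = 169.4
The maximum is at x_1 = 10, x_2 = 7.

(10, 7)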